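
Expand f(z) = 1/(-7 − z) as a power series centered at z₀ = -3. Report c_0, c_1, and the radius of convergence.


Let w = z − z₀, so z = z₀ + w.
Then -7 − z = -7 − (z₀ + w) = (-7 − z₀) − w = -4 − w.
f(z) = 1/(-4 − w) = (1/(-4)) · 1/(1 − w/(-4)) = Σ_{n≥0} w^n / (-4)^(n+1).
So c_n = 1/(-4)^(n+1):
  c_0 = 1/(-4)^1 = -1/4.
  c_1 = 1/(-4)^2 = 1/16.
The series is valid for |w/d| < 1, i.e. |z − z₀| < |d|.
Radius of convergence: R = |-7 − z₀| = |-4| = 4 (distance from z₀ to the singularity z = -7).

c_0 = -1/4, c_1 = 1/16; R = 4.


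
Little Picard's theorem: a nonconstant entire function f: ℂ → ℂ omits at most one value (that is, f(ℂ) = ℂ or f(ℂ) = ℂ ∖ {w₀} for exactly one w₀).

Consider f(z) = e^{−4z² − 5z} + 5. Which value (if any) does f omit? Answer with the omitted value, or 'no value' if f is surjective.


Little Picard bounds the complement of f(ℂ) to at most one point.
The exponent g(z) = −4z² − 5z is a nonconstant polynomial, hence surjective onto ℂ. So e^{g(z)} takes every value in {e^w : w ∈ ℂ} = ℂ ∖ {0}. Adding 5 shifts the range to ℂ ∖ {5}. f omits exactly 5.

Omitted value: 5.


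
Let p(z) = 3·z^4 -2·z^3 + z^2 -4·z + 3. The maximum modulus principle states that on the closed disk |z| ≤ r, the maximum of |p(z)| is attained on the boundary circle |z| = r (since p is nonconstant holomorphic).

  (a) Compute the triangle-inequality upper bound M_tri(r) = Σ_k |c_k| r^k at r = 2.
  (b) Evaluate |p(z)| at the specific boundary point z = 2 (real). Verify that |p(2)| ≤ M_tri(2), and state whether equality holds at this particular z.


Coefficients: c_0 = 3, c_1 = -4, c_2 = 1, c_3 = -2, c_4 = 3. Radius r = 2.
Part (a). Triangle bound: M_tri(r) = Σ_k |c_k| r^k
  = |3|·2^0 + |-4|·2^1 + |1|·2^2 + |-2|·2^3 + |3|·2^4
  = 3 + 8 + 4 + 16 + 48 = 79.
This bounds M(r) := max_{|z|=r} |p(z)| from above; equality holds iff all terms c_k z^k can be made to align in phase at a single z on |z|=r.
Part (b). At z = 2 (real, on the circle |z| = r):
  p(2) = (3)·2^0 + (-4)·2^1 + (1)·2^2 + (-2)·2^3 + (3)·2^4 = 31.
  |p(2)| = 31.
Check: |p(2)| = 31 ≤ 79 = M_tri(2). ✓ Equality does not hold at z = 2 (the coefficients have mixed signs, so the terms do not all align in phase there).

M_tri(2) = 79; |p(2)| = 31; equality at z=2: no.


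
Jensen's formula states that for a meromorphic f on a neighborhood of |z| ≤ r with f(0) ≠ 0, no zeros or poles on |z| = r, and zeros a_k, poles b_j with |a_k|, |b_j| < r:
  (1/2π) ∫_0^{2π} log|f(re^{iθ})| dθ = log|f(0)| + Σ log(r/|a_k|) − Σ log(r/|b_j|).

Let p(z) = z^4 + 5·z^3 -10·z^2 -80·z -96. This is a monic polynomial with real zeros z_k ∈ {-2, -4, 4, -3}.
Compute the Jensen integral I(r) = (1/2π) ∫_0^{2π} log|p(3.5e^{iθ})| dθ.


Zeros: -4, -3, -2, 4; r = 3.5.
Inside |z| < r: -3, -2. Outside (|z| ≥ r): -4, 4.
p(0) = -96, so log|p(0)| = log(96) = 4.5643.
Apply Jensen: I(r) = log|p(0)| + Σ_k log(r/|z_k|), summed over zeros inside |z| < r.
  log(r/|z_k|) for z_k = -2: log(3.5/2) = 0.5596
  log(r/|z_k|) for z_k = -3: log(3.5/3) = 0.1542
  Outside zeros (-4, 4) contribute nothing to the Jensen sum.
Sum over inside zeros: 0.7138.
I(r) = log|p(0)| + (inside sum) = 4.5643 + 0.7138 = 5.2781.
Note: since some zeros are outside |z| ≤ r, the simplified n·log(r) form does NOT apply — only the inside zeros contribute.

I(r) ≈ 5.2781.


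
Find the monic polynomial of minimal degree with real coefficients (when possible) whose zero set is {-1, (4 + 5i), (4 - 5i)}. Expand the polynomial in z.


The polynomial is p(z) = ∏_{α ∈ S} (z − α), where S = {-1, (4 + 5i), (4 - 5i)}.
Expanding the product yields: p(z) = z^3 -7·z^2 + 33·z + 41.
Note conjugate pairs combine to real quadratics: (z − (4+5i))(z − (4−5i)) = z² − 8z + 41.
The resulting polynomial has degree 3 and real coefficients as required.

p(z) = z^3 -7·z^2 + 33·z + 41.


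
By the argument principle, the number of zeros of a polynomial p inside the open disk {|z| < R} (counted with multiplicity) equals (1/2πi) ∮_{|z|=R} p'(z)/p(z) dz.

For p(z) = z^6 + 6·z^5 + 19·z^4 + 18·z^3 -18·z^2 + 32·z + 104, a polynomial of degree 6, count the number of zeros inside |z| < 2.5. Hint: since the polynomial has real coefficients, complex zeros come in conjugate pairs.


The zeros of p are: (-2 + 3i), (-2 - 3i), (1 + 1i), (1 - 1i), -2, -2.
Their magnitudes are: 3.606, 3.606, 1.414, 1.414, 2, 2.
Zeros with |z| < R = 2.5: (1 + 1i), (1 - 1i), -2, -2.
Count = 4.
By the argument principle, (1/2πi) ∮_{|z|=R} p'(z)/p(z) dz equals exactly this count.

Number of zeros inside |z| < 2.5: 4.


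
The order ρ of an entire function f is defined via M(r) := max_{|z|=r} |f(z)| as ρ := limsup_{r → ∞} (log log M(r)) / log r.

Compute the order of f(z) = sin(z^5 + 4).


Write sin(w) = (e^{iw} ± e^{−iw})/(2 or 2i), so |sin(w)| ≤ e^{|w|}. With w = z^5 + 4, |w| ≤ 1r^5 + 4 on |z|=r, giving M(r) ≤ e^{1r^5 + 4} and ρ ≤ 5. For the lower bound, choose z on |z|=r with 1z^5 purely imaginary of modulus 1r^5; then |sin(z^5 + 4)| grows like e^{1r^5}/2, so ρ ≥ 5. Hence ρ = 5.
Therefore ρ = 5.

Order ρ = 5.


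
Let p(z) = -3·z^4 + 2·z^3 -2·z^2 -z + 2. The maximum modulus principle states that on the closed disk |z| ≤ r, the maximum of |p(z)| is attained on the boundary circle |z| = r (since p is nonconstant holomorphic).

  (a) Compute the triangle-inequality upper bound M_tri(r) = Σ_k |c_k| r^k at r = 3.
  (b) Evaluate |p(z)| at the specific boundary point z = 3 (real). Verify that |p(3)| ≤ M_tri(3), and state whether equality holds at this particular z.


Coefficients: c_0 = 2, c_1 = -1, c_2 = -2, c_3 = 2, c_4 = -3. Radius r = 3.
Part (a). Triangle bound: M_tri(r) = Σ_k |c_k| r^k
  = |2|·3^0 + |-1|·3^1 + |-2|·3^2 + |2|·3^3 + |-3|·3^4
  = 2 + 3 + 18 + 54 + 243 = 320.
This bounds M(r) := max_{|z|=r} |p(z)| from above; equality holds iff all terms c_k z^k can be made to align in phase at a single z on |z|=r.
Part (b). At z = 3 (real, on the circle |z| = r):
  p(3) = (2)·3^0 + (-1)·3^1 + (-2)·3^2 + (2)·3^3 + (-3)·3^4 = -208.
  |p(3)| = 208.
Check: |p(3)| = 208 ≤ 320 = M_tri(3). ✓ Equality does not hold at z = 3 (the coefficients have mixed signs, so the terms do not all align in phase there).

M_tri(3) = 320; |p(3)| = 208; equality at z=3: no.


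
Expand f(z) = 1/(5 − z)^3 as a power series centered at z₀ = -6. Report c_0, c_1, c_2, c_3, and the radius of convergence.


Let w = z − z₀, so z = z₀ + w.
Then 5 − z = 5 − (z₀ + w) = (5 − z₀) − w = 11 − w.
f(z) = 1/(11 − w)^3 = (1/(11)^3) · (1 − w/(11))^{−3}.
By the binomial series (1−u)^{−3} = Σ_{n≥0} C(n+2, 2) u^n for |u|<1, with u = w/(11):
  c_n = C(n+2, 2) / (11)^(n+3).
  c_0 = 1/(11)^3 = 1/1331.
  c_1 = 3/(11)^4 = 3/14641.
  c_2 = 6/(11)^5 = 6/161051.
  c_3 = 10/(11)^6 = 10/1771561.
The series is valid for |w/d| < 1, i.e. |z − z₀| < |d|.
Radius of convergence: R = |5 − z₀| = |11| = 11 (distance from z₀ to the singularity z = 5).

c_0 = 1/1331, c_1 = 3/14641, c_2 = 6/161051, c_3 = 10/1771561; R = 11.


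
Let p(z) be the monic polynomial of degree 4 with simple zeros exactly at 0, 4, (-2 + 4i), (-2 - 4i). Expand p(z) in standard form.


The polynomial is p(z) = ∏_{α ∈ S} (z − α), where S = {0, 4, (-2 + 4i), (-2 - 4i)}.
Expanding the product yields: p(z) = z^4 + 4·z^2 -80·z.
Note conjugate pairs combine to real quadratics: (z − (-2+4i))(z − (-2−4i)) = z² + 4z + 20.
The resulting polynomial has degree 4 and real coefficients as required.

p(z) = z^4 + 4·z^2 -80·z.


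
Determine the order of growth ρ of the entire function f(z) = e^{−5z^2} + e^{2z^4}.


Each summand is entire of order 2 and 4 respectively (as in the single-exponential case). The order of a sum is at most the max of the orders, so ρ ≤ 4. For the lower bound: on |z|=r choose arg z so that 2z^4 is real positive; then |e^{2z^4}| = e^{2r^4} while |e^{-5z^2}| ≤ e^{5r^2} = o(e^{2r^4}). So |f| ≥ e^{2r^4}(1 − o(1)) and ρ ≥ 4. Hence ρ = max(2, 4) = 4.
Therefore ρ = 4.

Order ρ = 4.


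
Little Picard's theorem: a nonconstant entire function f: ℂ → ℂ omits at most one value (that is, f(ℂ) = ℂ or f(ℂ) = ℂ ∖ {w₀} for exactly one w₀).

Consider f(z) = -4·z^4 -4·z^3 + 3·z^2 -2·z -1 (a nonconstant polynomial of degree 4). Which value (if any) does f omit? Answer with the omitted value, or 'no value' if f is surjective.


Little Picard bounds the complement of f(ℂ) to at most one point.
For every w ∈ ℂ, the equation p(z) − w = 0 is a nonconstant polynomial in z and hence has at least one root by the fundamental theorem of algebra. So p is surjective onto ℂ, omitting no value.

Omitted value: no value.


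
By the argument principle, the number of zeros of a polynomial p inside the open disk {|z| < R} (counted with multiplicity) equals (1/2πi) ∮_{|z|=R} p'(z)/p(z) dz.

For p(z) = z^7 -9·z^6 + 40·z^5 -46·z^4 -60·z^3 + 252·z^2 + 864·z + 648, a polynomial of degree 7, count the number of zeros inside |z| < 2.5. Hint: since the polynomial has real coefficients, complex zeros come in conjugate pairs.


The zeros of p are: (3 + 3i), (3 - 3i), (3 + 3i), (3 - 3i), -1, (-1 + 1i), (-1 - 1i).
Their magnitudes are: 4.243, 4.243, 4.243, 4.243, 1, 1.414, 1.414.
Zeros with |z| < R = 2.5: -1, (-1 + 1i), (-1 - 1i).
Count = 3.
By the argument principle, (1/2πi) ∮_{|z|=R} p'(z)/p(z) dz equals exactly this count.

Number of zeros inside |z| < 2.5: 3.


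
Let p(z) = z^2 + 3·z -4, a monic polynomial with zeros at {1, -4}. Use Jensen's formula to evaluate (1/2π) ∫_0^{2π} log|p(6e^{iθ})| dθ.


Zeros: -4, 1; r = 6.
Inside |z| < r: -4, 1. Outside (|z| ≥ r): ∅.
p(0) = -4, so log|p(0)| = log(4) = 1.3863.
Apply Jensen: I(r) = log|p(0)| + Σ_k log(r/|z_k|), summed over zeros inside |z| < r.
  log(r/|z_k|) for z_k = 1: log(6/1) = 1.7918
  log(r/|z_k|) for z_k = -4: log(6/4) = 0.4055
Sum over inside zeros: 2.1972.
I(r) = log|p(0)| + (inside sum) = 1.3863 + 2.1972 = 3.5835.
Closed form (all zeros inside, monic): I(r) = n·log(r) = 2·log(6) = 3.5835. ✓

I(r) ≈ 3.5835.


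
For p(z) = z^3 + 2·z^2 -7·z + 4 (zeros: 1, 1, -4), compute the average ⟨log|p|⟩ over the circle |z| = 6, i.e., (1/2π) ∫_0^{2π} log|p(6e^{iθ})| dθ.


Zeros: -4, 1, 1; r = 6.
Inside |z| < r: -4, 1, 1. Outside (|z| ≥ r): ∅.
p(0) = 4, so log|p(0)| = log(4) = 1.3863.
Apply Jensen: I(r) = log|p(0)| + Σ_k log(r/|z_k|), summed over zeros inside |z| < r.
  log(r/|z_k|) for z_k = 1: log(6/1) = 1.7918
  log(r/|z_k|) for z_k = 1: log(6/1) = 1.7918
  log(r/|z_k|) for z_k = -4: log(6/4) = 0.4055
Sum over inside zeros: 3.9890.
I(r) = log|p(0)| + (inside sum) = 1.3863 + 3.9890 = 5.3753.
Closed form (all zeros inside, monic): I(r) = n·log(r) = 3·log(6) = 5.3753. ✓

I(r) ≈ 5.3753.


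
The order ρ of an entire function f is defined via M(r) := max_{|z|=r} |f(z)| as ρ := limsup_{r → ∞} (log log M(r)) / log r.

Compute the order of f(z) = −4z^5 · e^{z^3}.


M(r) = max_{|z|=r} |-4|·|z|^5·|e^{z^3}| = 4·r^5 · e^{1r^3} (the factors attain their maxima compatibly on |z|=r). Then log M(r) = log 4 + 5·log r + 1r^3, dominated by the last term, so log log M(r) ~ 3·log r. The polynomial factor -4z^5 contributes only a log r term and does not affect the order. ρ = 3.
Therefore ρ = 3.

Order ρ = 3.


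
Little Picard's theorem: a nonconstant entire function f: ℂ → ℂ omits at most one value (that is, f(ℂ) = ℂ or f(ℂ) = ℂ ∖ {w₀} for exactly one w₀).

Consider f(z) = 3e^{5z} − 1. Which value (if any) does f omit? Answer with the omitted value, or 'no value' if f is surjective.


Little Picard bounds the complement of f(ℂ) to at most one point.
e^{5z} is never zero on ℂ, so 3·e^{5z} takes every value in ℂ ∖ {0}. Adding -1 shifts the range to ℂ ∖ {-1}. Thus f omits exactly the value -1.

Omitted value: -1.


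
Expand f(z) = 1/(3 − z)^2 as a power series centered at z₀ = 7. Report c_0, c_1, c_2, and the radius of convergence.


Let w = z − z₀, so z = z₀ + w.
Then 3 − z = 3 − (z₀ + w) = (3 − z₀) − w = -4 − w.
f(z) = 1/(-4 − w)^2 = (1/(-4)^2) · (1 − w/(-4))^{−2}.
By the binomial series (1−u)^{−2} = Σ_{n≥0} C(n+1, 1) u^n for |u|<1, with u = w/(-4):
  c_n = C(n+1, 1) / (-4)^(n+2).
  c_0 = 1/(-4)^2 = 1/16.
  c_1 = 2/(-4)^3 = -1/32.
  c_2 = 3/(-4)^4 = 3/256.
The series is valid for |w/d| < 1, i.e. |z − z₀| < |d|.
Radius of convergence: R = |3 − z₀| = |-4| = 4 (distance from z₀ to the singularity z = 3).

c_0 = 1/16, c_1 = -1/32, c_2 = 3/256; R = 4.


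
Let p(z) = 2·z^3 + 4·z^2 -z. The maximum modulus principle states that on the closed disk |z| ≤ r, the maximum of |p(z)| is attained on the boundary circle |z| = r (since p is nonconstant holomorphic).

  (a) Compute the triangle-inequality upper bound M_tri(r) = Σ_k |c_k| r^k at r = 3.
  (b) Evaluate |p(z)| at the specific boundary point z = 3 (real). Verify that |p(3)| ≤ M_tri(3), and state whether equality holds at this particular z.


Coefficients: c_0 = 0, c_1 = -1, c_2 = 4, c_3 = 2. Radius r = 3.
Part (a). Triangle bound: M_tri(r) = Σ_k |c_k| r^k
  = |0|·3^0 + |-1|·3^1 + |4|·3^2 + |2|·3^3
  = 0 + 3 + 36 + 54 = 93.
This bounds M(r) := max_{|z|=r} |p(z)| from above; equality holds iff all terms c_k z^k can be made to align in phase at a single z on |z|=r.
Part (b). At z = 3 (real, on the circle |z| = r):
  p(3) = (0)·3^0 + (-1)·3^1 + (4)·3^2 + (2)·3^3 = 87.
  |p(3)| = 87.
Check: |p(3)| = 87 ≤ 93 = M_tri(3). ✓ Equality does not hold at z = 3 (the coefficients have mixed signs, so the terms do not all align in phase there).

M_tri(3) = 93; |p(3)| = 87; equality at z=3: no.


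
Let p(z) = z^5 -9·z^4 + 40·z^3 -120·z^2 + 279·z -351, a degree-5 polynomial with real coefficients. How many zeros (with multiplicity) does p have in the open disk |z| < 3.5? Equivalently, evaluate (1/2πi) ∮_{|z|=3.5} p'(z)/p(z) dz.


The zeros of p are: (3 + 2i), (3 - 2i), (0 + 3i), (0 - 3i), 3.
Their magnitudes are: 3.606, 3.606, 3, 3, 3.
Zeros with |z| < R = 3.5: (0 + 3i), (0 - 3i), 3.
Count = 3.
By the argument principle, (1/2πi) ∮_{|z|=R} p'(z)/p(z) dz equals exactly this count.

Number of zeros inside |z| < 3.5: 3.


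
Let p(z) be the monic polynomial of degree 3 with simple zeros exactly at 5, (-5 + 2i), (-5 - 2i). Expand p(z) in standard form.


The polynomial is p(z) = ∏_{α ∈ S} (z − α), where S = {5, (-5 + 2i), (-5 - 2i)}.
Expanding the product yields: p(z) = z^3 + 5·z^2 -21·z -145.
Note conjugate pairs combine to real quadratics: (z − (-5+2i))(z − (-5−2i)) = z² + 10z + 29.
The resulting polynomial has degree 3 and real coefficients as required.

p(z) = z^3 + 5·z^2 -21·z -145.


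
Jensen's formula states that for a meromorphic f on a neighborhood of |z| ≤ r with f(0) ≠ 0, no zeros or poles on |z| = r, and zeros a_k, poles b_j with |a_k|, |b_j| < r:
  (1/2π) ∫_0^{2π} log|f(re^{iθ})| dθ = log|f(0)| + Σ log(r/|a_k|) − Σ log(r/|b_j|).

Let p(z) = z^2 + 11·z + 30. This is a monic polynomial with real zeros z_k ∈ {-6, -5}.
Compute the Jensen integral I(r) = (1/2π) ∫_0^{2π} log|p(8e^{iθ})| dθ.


Zeros: -6, -5; r = 8.
Inside |z| < r: -6, -5. Outside (|z| ≥ r): ∅.
p(0) = 30, so log|p(0)| = log(30) = 3.4012.
Apply Jensen: I(r) = log|p(0)| + Σ_k log(r/|z_k|), summed over zeros inside |z| < r.
  log(r/|z_k|) for z_k = -6: log(8/6) = 0.2877
  log(r/|z_k|) for z_k = -5: log(8/5) = 0.4700
Sum over inside zeros: 0.7577.
I(r) = log|p(0)| + (inside sum) = 3.4012 + 0.7577 = 4.1589.
Closed form (all zeros inside, monic): I(r) = n·log(r) = 2·log(8) = 4.1589. ✓

I(r) ≈ 4.1589.


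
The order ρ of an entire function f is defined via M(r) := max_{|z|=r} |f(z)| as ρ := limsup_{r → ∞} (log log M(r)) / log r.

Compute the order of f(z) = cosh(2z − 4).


cosh(w) is a linear combination of e^{iw} and e^{−iw} (or e^w, e^{−w} in the hyperbolic case), so |cosh(w)| ≤ e^{|w|}. With w = 2z − 4, |w| ≤ 2|z| + 4 = 2r + 4 on |z| = r, giving M(r) ≤ e^{2r + 4}, so ρ ≤ 1. On a suitable ray (z = it for sin/cos; z = t for sinh/cosh, t real → ∞), |cosh(2z − 4)| grows like e^{2|t|}/2, so ρ ≥ 1. Hence ρ = 1.
Therefore ρ = 1.

Order ρ = 1.


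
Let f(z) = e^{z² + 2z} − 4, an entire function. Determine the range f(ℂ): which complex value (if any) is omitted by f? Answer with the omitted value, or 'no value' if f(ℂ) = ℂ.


Little Picard bounds the complement of f(ℂ) to at most one point.
The exponent g(z) = z² + 2z is a nonconstant polynomial, hence surjective onto ℂ. So e^{g(z)} takes every value in {e^w : w ∈ ℂ} = ℂ ∖ {0}. Adding -4 shifts the range to ℂ ∖ {-4}. f omits exactly -4.

Omitted value: -4.


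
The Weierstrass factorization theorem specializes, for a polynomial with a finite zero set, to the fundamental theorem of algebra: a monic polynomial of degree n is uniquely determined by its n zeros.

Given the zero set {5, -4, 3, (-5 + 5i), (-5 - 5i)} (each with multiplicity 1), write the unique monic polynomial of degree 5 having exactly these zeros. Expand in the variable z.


The polynomial is p(z) = ∏_{α ∈ S} (z − α), where S = {5, -4, 3, (-5 + 5i), (-5 - 5i)}.
Expanding the product yields: p(z) = z^5 + 6·z^4 -7·z^3 -310·z^2 -250·z + 3000.
Note conjugate pairs combine to real quadratics: (z − (-5+5i))(z − (-5−5i)) = z² + 10z + 50.
The resulting polynomial has degree 5 and real coefficients as required.

p(z) = z^5 + 6·z^4 -7·z^3 -310·z^2 -250·z + 3000.


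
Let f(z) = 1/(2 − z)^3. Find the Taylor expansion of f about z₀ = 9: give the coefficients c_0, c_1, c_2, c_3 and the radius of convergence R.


Let w = z − z₀, so z = z₀ + w.
Then 2 − z = 2 − (z₀ + w) = (2 − z₀) − w = -7 − w.
f(z) = 1/(-7 − w)^3 = (1/(-7)^3) · (1 − w/(-7))^{−3}.
By the binomial series (1−u)^{−3} = Σ_{n≥0} C(n+2, 2) u^n for |u|<1, with u = w/(-7):
  c_n = C(n+2, 2) / (-7)^(n+3).
  c_0 = 1/(-7)^3 = -1/343.
  c_1 = 3/(-7)^4 = 3/2401.
  c_2 = 6/(-7)^5 = -6/16807.
  c_3 = 10/(-7)^6 = 10/117649.
The series is valid for |w/d| < 1, i.e. |z − z₀| < |d|.
Radius of convergence: R = |2 − z₀| = |-7| = 7 (distance from z₀ to the singularity z = 2).

c_0 = -1/343, c_1 = 3/2401, c_2 = -6/16807, c_3 = 10/117649; R = 7.


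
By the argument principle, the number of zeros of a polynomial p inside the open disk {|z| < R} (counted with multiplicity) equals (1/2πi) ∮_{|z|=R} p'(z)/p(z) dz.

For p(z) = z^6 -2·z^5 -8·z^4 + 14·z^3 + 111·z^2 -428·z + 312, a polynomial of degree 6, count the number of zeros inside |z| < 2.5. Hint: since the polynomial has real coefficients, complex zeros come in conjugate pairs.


The zeros of p are: (2 + 2i), (2 - 2i), 1, (-3 + 2i), (-3 - 2i), 3.
Their magnitudes are: 2.828, 2.828, 1, 3.606, 3.606, 3.
Zeros with |z| < R = 2.5: 1.
Count = 1.
By the argument principle, (1/2πi) ∮_{|z|=R} p'(z)/p(z) dz equals exactly this count.

Number of zeros inside |z| < 2.5: 1.


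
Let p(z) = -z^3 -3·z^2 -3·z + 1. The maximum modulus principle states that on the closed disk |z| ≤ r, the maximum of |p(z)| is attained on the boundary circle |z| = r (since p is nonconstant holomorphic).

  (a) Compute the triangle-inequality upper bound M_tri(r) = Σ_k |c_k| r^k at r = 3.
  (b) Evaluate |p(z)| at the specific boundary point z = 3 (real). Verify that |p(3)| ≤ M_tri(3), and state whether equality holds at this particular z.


Coefficients: c_0 = 1, c_1 = -3, c_2 = -3, c_3 = -1. Radius r = 3.
Part (a). Triangle bound: M_tri(r) = Σ_k |c_k| r^k
  = |1|·3^0 + |-3|·3^1 + |-3|·3^2 + |-1|·3^3
  = 1 + 9 + 27 + 27 = 64.
This bounds M(r) := max_{|z|=r} |p(z)| from above; equality holds iff all terms c_k z^k can be made to align in phase at a single z on |z|=r.
Part (b). At z = 3 (real, on the circle |z| = r):
  p(3) = (1)·3^0 + (-3)·3^1 + (-3)·3^2 + (-1)·3^3 = -62.
  |p(3)| = 62.
Check: |p(3)| = 62 ≤ 64 = M_tri(3). ✓ Equality does not hold at z = 3 (the coefficients have mixed signs, so the terms do not all align in phase there).

M_tri(3) = 64; |p(3)| = 62; equality at z=3: no.


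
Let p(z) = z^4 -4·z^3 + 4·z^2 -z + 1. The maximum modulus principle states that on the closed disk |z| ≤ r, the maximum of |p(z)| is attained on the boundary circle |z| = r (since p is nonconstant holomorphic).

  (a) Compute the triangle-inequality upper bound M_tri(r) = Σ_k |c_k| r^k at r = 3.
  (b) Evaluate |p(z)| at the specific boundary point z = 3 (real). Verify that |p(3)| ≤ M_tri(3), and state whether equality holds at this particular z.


Coefficients: c_0 = 1, c_1 = -1, c_2 = 4, c_3 = -4, c_4 = 1. Radius r = 3.
Part (a). Triangle bound: M_tri(r) = Σ_k |c_k| r^k
  = |1|·3^0 + |-1|·3^1 + |4|·3^2 + |-4|·3^3 + |1|·3^4
  = 1 + 3 + 36 + 108 + 81 = 229.
This bounds M(r) := max_{|z|=r} |p(z)| from above; equality holds iff all terms c_k z^k can be made to align in phase at a single z on |z|=r.
Part (b). At z = 3 (real, on the circle |z| = r):
  p(3) = (1)·3^0 + (-1)·3^1 + (4)·3^2 + (-4)·3^3 + (1)·3^4 = 7.
  |p(3)| = 7.
Check: |p(3)| = 7 ≤ 229 = M_tri(3). ✓ Equality does not hold at z = 3 (the coefficients have mixed signs, so the terms do not all align in phase there).

M_tri(3) = 229; |p(3)| = 7; equality at z=3: no.


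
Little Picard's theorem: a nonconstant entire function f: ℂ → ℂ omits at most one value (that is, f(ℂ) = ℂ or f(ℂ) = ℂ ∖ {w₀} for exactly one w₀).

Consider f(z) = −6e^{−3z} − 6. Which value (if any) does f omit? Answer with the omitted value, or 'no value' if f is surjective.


Little Picard bounds the complement of f(ℂ) to at most one point.
e^{−3z} is never zero on ℂ, so -6·e^{−3z} takes every value in ℂ ∖ {0}. Adding -6 shifts the range to ℂ ∖ {-6}. Thus f omits exactly the value -6.

Omitted value: -6.


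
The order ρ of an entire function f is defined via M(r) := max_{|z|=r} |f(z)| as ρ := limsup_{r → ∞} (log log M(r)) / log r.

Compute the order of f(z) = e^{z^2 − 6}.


|e^{z^2 − 6}| = e^{Re(1·z^2) + -6} ≤ e^{1|z|^2 + -6} = e^{1r^2 + -6} on |z| = r, so ρ ≤ 2. Choosing z on |z|=r so that 1·z^2 is real positive (always possible by picking arg z appropriately) gives |f(z)| = e^{1r^2 + -6}, matching the bound. The additive constant -6 does not affect log log M(r) ~ 2·log r. Hence ρ = 2.
Therefore ρ = 2.

Order ρ = 2.


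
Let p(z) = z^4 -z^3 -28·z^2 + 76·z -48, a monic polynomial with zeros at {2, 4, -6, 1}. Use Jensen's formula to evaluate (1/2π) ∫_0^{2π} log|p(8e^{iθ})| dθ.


Zeros: -6, 1, 2, 4; r = 8.
Inside |z| < r: -6, 1, 2, 4. Outside (|z| ≥ r): ∅.
p(0) = -48, so log|p(0)| = log(48) = 3.8712.
Apply Jensen: I(r) = log|p(0)| + Σ_k log(r/|z_k|), summed over zeros inside |z| < r.
  log(r/|z_k|) for z_k = 2: log(8/2) = 1.3863
  log(r/|z_k|) for z_k = 4: log(8/4) = 0.6931
  log(r/|z_k|) for z_k = -6: log(8/6) = 0.2877
  log(r/|z_k|) for z_k = 1: log(8/1) = 2.0794
Sum over inside zeros: 4.4466.
I(r) = log|p(0)| + (inside sum) = 3.8712 + 4.4466 = 8.3178.
Closed form (all zeros inside, monic): I(r) = n·log(r) = 4·log(8) = 8.3178. ✓

I(r) ≈ 8.3178.


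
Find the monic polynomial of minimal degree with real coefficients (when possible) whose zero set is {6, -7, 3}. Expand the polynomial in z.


The polynomial is p(z) = ∏_{α ∈ S} (z − α), where S = {6, -7, 3}.
Expanding the product yields: p(z) = z^3 -2·z^2 -45·z + 126.
The resulting polynomial has degree 3 and real coefficients as required.

p(z) = z^3 -2·z^2 -45·z + 126.


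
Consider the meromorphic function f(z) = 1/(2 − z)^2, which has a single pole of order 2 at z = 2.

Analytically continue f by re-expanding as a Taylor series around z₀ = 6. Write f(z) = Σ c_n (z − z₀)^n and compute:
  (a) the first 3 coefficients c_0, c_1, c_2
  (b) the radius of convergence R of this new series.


Let w = z − z₀, so z = z₀ + w.
Then 2 − z = 2 − (z₀ + w) = (2 − z₀) − w = -4 − w.
f(z) = 1/(-4 − w)^2 = (1/(-4)^2) · (1 − w/(-4))^{−2}.
By the binomial series (1−u)^{−2} = Σ_{n≥0} C(n+1, 1) u^n for |u|<1, with u = w/(-4):
  c_n = C(n+1, 1) / (-4)^(n+2).
  c_0 = 1/(-4)^2 = 1/16.
  c_1 = 2/(-4)^3 = -1/32.
  c_2 = 3/(-4)^4 = 3/256.
The series is valid for |w/d| < 1, i.e. |z − z₀| < |d|.
Radius of convergence: R = |2 − z₀| = |-4| = 4 (distance from z₀ to the singularity z = 2).

c_0 = 1/16, c_1 = -1/32, c_2 = 3/256; R = 4.


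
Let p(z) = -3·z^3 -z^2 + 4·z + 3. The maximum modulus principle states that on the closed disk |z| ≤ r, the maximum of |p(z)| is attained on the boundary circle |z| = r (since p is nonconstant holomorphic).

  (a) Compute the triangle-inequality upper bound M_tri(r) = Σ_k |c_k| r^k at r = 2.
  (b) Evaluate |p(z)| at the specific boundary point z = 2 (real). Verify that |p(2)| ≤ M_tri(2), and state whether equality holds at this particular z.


Coefficients: c_0 = 3, c_1 = 4, c_2 = -1, c_3 = -3. Radius r = 2.
Part (a). Triangle bound: M_tri(r) = Σ_k |c_k| r^k
  = |3|·2^0 + |4|·2^1 + |-1|·2^2 + |-3|·2^3
  = 3 + 8 + 4 + 24 = 39.
This bounds M(r) := max_{|z|=r} |p(z)| from above; equality holds iff all terms c_k z^k can be made to align in phase at a single z on |z|=r.
Part (b). At z = 2 (real, on the circle |z| = r):
  p(2) = (3)·2^0 + (4)·2^1 + (-1)·2^2 + (-3)·2^3 = -17.
  |p(2)| = 17.
Check: |p(2)| = 17 ≤ 39 = M_tri(2). ✓ Equality does not hold at z = 2 (the coefficients have mixed signs, so the terms do not all align in phase there).

M_tri(2) = 39; |p(2)| = 17; equality at z=2: no.


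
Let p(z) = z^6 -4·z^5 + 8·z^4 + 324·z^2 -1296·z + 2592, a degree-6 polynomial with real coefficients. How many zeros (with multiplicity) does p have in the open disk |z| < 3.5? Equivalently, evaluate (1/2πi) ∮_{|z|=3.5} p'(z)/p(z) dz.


The zeros of p are: (3 + 3i), (3 - 3i), (2 + 2i), (2 - 2i), (-3 + 3i), (-3 - 3i).
Their magnitudes are: 4.243, 4.243, 2.828, 2.828, 4.243, 4.243.
Zeros with |z| < R = 3.5: (2 + 2i), (2 - 2i).
Count = 2.
By the argument principle, (1/2πi) ∮_{|z|=R} p'(z)/p(z) dz equals exactly this count.

Number of zeros inside |z| < 3.5: 2.


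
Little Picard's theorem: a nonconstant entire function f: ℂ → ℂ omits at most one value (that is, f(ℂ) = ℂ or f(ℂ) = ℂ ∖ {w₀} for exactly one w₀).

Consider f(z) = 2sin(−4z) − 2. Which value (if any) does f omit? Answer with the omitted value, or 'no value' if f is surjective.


Little Picard bounds the complement of f(ℂ) to at most one point.
sin is entire and surjective onto ℂ: for every w ∈ ℂ, sin(ζ) = w has a solution ζ ∈ ℂ (e.g., via the complex inverse arcsin). With ζ = −4z this gives z = ζ/(-4). Then 2·sin(−4z) takes every value in 2·ℂ = ℂ, and adding -2 is a bijection of ℂ. So f is surjective and omits no value. (Note: only on the real line is sin bounded by [−1, 1].)

Omitted value: no value.


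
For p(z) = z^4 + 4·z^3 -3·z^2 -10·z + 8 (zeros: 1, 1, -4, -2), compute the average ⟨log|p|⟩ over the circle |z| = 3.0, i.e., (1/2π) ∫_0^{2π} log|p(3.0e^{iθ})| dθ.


Zeros: -4, -2, 1, 1; r = 3.0.
Inside |z| < r: -2, 1, 1. Outside (|z| ≥ r): -4.
p(0) = 8, so log|p(0)| = log(8) = 2.0794.
Apply Jensen: I(r) = log|p(0)| + Σ_k log(r/|z_k|), summed over zeros inside |z| < r.
  log(r/|z_k|) for z_k = 1: log(3.0/1) = 1.0986
  log(r/|z_k|) for z_k = 1: log(3.0/1) = 1.0986
  log(r/|z_k|) for z_k = -2: log(3.0/2) = 0.4055
  Outside zeros (-4) contribute nothing to the Jensen sum.
Sum over inside zeros: 2.6027.
I(r) = log|p(0)| + (inside sum) = 2.0794 + 2.6027 = 4.6821.
Note: since some zeros are outside |z| ≤ r, the simplified n·log(r) form does NOT apply — only the inside zeros contribute.

I(r) ≈ 4.6821.


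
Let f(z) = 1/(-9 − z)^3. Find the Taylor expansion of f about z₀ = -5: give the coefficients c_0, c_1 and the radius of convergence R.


Let w = z − z₀, so z = z₀ + w.
Then -9 − z = -9 − (z₀ + w) = (-9 − z₀) − w = -4 − w.
f(z) = 1/(-4 − w)^3 = (1/(-4)^3) · (1 − w/(-4))^{−3}.
By the binomial series (1−u)^{−3} = Σ_{n≥0} C(n+2, 2) u^n for |u|<1, with u = w/(-4):
  c_n = C(n+2, 2) / (-4)^(n+3).
  c_0 = 1/(-4)^3 = -1/64.
  c_1 = 3/(-4)^4 = 3/256.
The series is valid for |w/d| < 1, i.e. |z − z₀| < |d|.
Radius of convergence: R = |-9 − z₀| = |-4| = 4 (distance from z₀ to the singularity z = -9).

c_0 = -1/64, c_1 = 3/256; R = 4.


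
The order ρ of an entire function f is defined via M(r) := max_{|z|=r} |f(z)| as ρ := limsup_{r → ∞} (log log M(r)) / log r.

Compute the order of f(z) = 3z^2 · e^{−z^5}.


M(r) = max_{|z|=r} |3|·|z|^2·|e^{−z^5}| = 3·r^2 · e^{1r^5} (the factors attain their maxima compatibly on |z|=r). Then log M(r) = log 3 + 2·log r + 1r^5, dominated by the last term, so log log M(r) ~ 5·log r. The polynomial factor 3z^2 contributes only a log r term and does not affect the order. ρ = 5.
Therefore ρ = 5.

Order ρ = 5.


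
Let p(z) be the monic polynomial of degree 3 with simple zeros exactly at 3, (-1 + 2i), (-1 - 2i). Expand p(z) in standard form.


The polynomial is p(z) = ∏_{α ∈ S} (z − α), where S = {3, (-1 + 2i), (-1 - 2i)}.
Expanding the product yields: p(z) = z^3 -z^2 -z -15.
Note conjugate pairs combine to real quadratics: (z − (-1+2i))(z − (-1−2i)) = z² + 2z + 5.
The resulting polynomial has degree 3 and real coefficients as required.

p(z) = z^3 -z^2 -z -15.


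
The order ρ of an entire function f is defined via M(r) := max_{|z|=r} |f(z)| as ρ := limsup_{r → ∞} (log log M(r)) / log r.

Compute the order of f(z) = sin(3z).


sin(w) is a linear combination of e^{iw} and e^{−iw} (or e^w, e^{−w} in the hyperbolic case), so |sin(w)| ≤ e^{|w|}. With w = 3z, |w| ≤ 3|z| + 0 = 3r + 0 on |z| = r, giving M(r) ≤ e^{3r + 0}, so ρ ≤ 1. On a suitable ray (z = it for sin/cos; z = t for sinh/cosh, t real → ∞), |sin(3z)| grows like e^{3|t|}/2, so ρ ≥ 1. Hence ρ = 1.
Therefore ρ = 1.

Order ρ = 1.


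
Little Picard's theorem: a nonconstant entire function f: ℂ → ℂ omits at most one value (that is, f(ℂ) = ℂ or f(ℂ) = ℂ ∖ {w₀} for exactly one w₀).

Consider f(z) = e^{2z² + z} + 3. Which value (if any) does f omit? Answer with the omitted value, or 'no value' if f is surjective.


Little Picard bounds the complement of f(ℂ) to at most one point.
The exponent g(z) = 2z² + z is a nonconstant polynomial, hence surjective onto ℂ. So e^{g(z)} takes every value in {e^w : w ∈ ℂ} = ℂ ∖ {0}. Adding 3 shifts the range to ℂ ∖ {3}. f omits exactly 3.

Omitted value: 3.


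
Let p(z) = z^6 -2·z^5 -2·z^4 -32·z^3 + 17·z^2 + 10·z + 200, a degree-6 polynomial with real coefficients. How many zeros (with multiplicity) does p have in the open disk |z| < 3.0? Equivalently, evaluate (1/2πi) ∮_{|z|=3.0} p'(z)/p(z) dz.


The zeros of p are: (-1 + 2i), (-1 - 2i), 2, 4, (-1 + 2i), (-1 - 2i).
Their magnitudes are: 2.236, 2.236, 2, 4, 2.236, 2.236.
Zeros with |z| < R = 3.0: (-1 + 2i), (-1 - 2i), 2, (-1 + 2i), (-1 - 2i).
Count = 5.
By the argument principle, (1/2πi) ∮_{|z|=R} p'(z)/p(z) dz equals exactly this count.

Number of zeros inside |z| < 3.0: 5.


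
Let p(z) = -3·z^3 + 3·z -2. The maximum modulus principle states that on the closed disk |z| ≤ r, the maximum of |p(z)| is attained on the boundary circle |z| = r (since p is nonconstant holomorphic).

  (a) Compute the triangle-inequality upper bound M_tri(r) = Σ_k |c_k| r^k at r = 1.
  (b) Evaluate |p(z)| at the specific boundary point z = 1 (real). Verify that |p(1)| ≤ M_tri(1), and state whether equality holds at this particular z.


Coefficients: c_0 = -2, c_1 = 3, c_2 = 0, c_3 = -3. Radius r = 1.
Part (a). Triangle bound: M_tri(r) = Σ_k |c_k| r^k
  = |-2|·1^0 + |3|·1^1 + |0|·1^2 + |-3|·1^3
  = 2 + 3 + 0 + 3 = 8.
This bounds M(r) := max_{|z|=r} |p(z)| from above; equality holds iff all terms c_k z^k can be made to align in phase at a single z on |z|=r.
Part (b). At z = 1 (real, on the circle |z| = r):
  p(1) = (-2)·1^0 + (3)·1^1 + (0)·1^2 + (-3)·1^3 = -2.
  |p(1)| = 2.
Check: |p(1)| = 2 ≤ 8 = M_tri(1). ✓ Equality does not hold at z = 1 (the coefficients have mixed signs, so the terms do not all align in phase there).

M_tri(1) = 8; |p(1)| = 2; equality at z=1: no.


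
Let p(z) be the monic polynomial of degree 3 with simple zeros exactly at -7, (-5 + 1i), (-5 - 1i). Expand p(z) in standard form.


The polynomial is p(z) = ∏_{α ∈ S} (z − α), where S = {-7, (-5 + 1i), (-5 - 1i)}.
Expanding the product yields: p(z) = z^3 + 17·z^2 + 96·z + 182.
Note conjugate pairs combine to real quadratics: (z − (-5+1i))(z − (-5−1i)) = z² + 10z + 26.
The resulting polynomial has degree 3 and real coefficients as required.

p(z) = z^3 + 17·z^2 + 96·z + 182.


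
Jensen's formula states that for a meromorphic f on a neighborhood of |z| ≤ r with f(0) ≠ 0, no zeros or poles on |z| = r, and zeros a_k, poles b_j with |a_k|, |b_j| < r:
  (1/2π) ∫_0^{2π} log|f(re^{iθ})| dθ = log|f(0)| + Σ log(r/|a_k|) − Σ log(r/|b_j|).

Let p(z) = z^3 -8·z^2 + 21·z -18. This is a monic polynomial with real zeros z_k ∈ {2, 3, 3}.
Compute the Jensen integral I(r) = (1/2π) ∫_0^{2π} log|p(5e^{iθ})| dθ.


Zeros: 2, 3, 3; r = 5.
Inside |z| < r: 2, 3, 3. Outside (|z| ≥ r): ∅.
p(0) = -18, so log|p(0)| = log(18) = 2.8904.
Apply Jensen: I(r) = log|p(0)| + Σ_k log(r/|z_k|), summed over zeros inside |z| < r.
  log(r/|z_k|) for z_k = 2: log(5/2) = 0.9163
  log(r/|z_k|) for z_k = 3: log(5/3) = 0.5108
  log(r/|z_k|) for z_k = 3: log(5/3) = 0.5108
Sum over inside zeros: 1.9379.
I(r) = log|p(0)| + (inside sum) = 2.8904 + 1.9379 = 4.8283.
Closed form (all zeros inside, monic): I(r) = n·log(r) = 3·log(5) = 4.8283. ✓

I(r) ≈ 4.8283.


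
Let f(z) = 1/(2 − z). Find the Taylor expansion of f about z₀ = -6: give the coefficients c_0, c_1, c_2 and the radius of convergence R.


Let w = z − z₀, so z = z₀ + w.
Then 2 − z = 2 − (z₀ + w) = (2 − z₀) − w = 8 − w.
f(z) = 1/(8 − w) = (1/(8)) · 1/(1 − w/(8)) = Σ_{n≥0} w^n / (8)^(n+1).
So c_n = 1/(8)^(n+1):
  c_0 = 1/(8)^1 = 1/8.
  c_1 = 1/(8)^2 = 1/64.
  c_2 = 1/(8)^3 = 1/512.
The series is valid for |w/d| < 1, i.e. |z − z₀| < |d|.
Radius of convergence: R = |2 − z₀| = |8| = 8 (distance from z₀ to the singularity z = 2).

c_0 = 1/8, c_1 = 1/64, c_2 = 1/512; R = 8.


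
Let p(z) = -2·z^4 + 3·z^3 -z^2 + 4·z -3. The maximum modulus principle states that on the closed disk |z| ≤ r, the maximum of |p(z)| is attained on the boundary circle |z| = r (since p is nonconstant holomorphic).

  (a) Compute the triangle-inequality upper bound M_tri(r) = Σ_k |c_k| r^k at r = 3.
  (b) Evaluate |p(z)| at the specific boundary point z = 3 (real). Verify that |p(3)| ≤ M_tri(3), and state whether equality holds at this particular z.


Coefficients: c_0 = -3, c_1 = 4, c_2 = -1, c_3 = 3, c_4 = -2. Radius r = 3.
Part (a). Triangle bound: M_tri(r) = Σ_k |c_k| r^k
  = |-3|·3^0 + |4|·3^1 + |-1|·3^2 + |3|·3^3 + |-2|·3^4
  = 3 + 12 + 9 + 81 + 162 = 267.
This bounds M(r) := max_{|z|=r} |p(z)| from above; equality holds iff all terms c_k z^k can be made to align in phase at a single z on |z|=r.
Part (b). At z = 3 (real, on the circle |z| = r):
  p(3) = (-3)·3^0 + (4)·3^1 + (-1)·3^2 + (3)·3^3 + (-2)·3^4 = -81.
  |p(3)| = 81.
Check: |p(3)| = 81 ≤ 267 = M_tri(3). ✓ Equality does not hold at z = 3 (the coefficients have mixed signs, so the terms do not all align in phase there).

M_tri(3) = 267; |p(3)| = 81; equality at z=3: no.


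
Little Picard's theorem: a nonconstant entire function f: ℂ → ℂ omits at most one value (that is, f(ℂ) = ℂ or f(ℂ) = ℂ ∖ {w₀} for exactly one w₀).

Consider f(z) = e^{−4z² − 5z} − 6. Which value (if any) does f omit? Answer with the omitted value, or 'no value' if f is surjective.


Little Picard bounds the complement of f(ℂ) to at most one point.
The exponent g(z) = −4z² − 5z is a nonconstant polynomial, hence surjective onto ℂ. So e^{g(z)} takes every value in {e^w : w ∈ ℂ} = ℂ ∖ {0}. Adding -6 shifts the range to ℂ ∖ {-6}. f omits exactly -6.

Omitted value: -6.


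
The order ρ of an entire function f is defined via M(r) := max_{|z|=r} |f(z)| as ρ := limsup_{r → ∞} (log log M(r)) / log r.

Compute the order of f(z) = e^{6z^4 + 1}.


|e^{6z^4 + 1}| = e^{Re(6·z^4) + 1} ≤ e^{6|z|^4 + 1} = e^{6r^4 + 1} on |z| = r, so ρ ≤ 4. Choosing z on |z|=r so that 6·z^4 is real positive (always possible by picking arg z appropriately) gives |f(z)| = e^{6r^4 + 1}, matching the bound. The additive constant 1 does not affect log log M(r) ~ 4·log r. Hence ρ = 4.
Therefore ρ = 4.

Order ρ = 4.


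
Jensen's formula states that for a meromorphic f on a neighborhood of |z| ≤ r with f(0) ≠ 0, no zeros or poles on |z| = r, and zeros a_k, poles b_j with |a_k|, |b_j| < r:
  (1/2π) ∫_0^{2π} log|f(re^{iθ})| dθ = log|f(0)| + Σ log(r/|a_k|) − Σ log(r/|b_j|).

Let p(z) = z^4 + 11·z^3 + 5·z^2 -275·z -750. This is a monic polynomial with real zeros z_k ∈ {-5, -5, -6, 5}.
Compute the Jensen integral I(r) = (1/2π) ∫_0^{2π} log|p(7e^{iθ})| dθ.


Zeros: -6, -5, -5, 5; r = 7.
Inside |z| < r: -6, -5, -5, 5. Outside (|z| ≥ r): ∅.
p(0) = -750, so log|p(0)| = log(750) = 6.6201.
Apply Jensen: I(r) = log|p(0)| + Σ_k log(r/|z_k|), summed over zeros inside |z| < r.
  log(r/|z_k|) for z_k = -5: log(7/5) = 0.3365
  log(r/|z_k|) for z_k = -5: log(7/5) = 0.3365
  log(r/|z_k|) for z_k = -6: log(7/6) = 0.1542
  log(r/|z_k|) for z_k = 5: log(7/5) = 0.3365
Sum over inside zeros: 1.1636.
I(r) = log|p(0)| + (inside sum) = 6.6201 + 1.1636 = 7.7836.
Closed form (all zeros inside, monic): I(r) = n·log(r) = 4·log(7) = 7.7836. ✓

I(r) ≈ 7.7836.


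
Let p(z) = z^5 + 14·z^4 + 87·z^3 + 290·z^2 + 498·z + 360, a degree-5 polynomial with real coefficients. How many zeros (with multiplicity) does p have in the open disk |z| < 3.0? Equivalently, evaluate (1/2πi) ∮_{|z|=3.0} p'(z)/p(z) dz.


The zeros of p are: (-2 + 1i), (-2 - 1i), (-3 + 3i), (-3 - 3i), -4.
Their magnitudes are: 2.236, 2.236, 4.243, 4.243, 4.
Zeros with |z| < R = 3.0: (-2 + 1i), (-2 - 1i).
Count = 2.
By the argument principle, (1/2πi) ∮_{|z|=R} p'(z)/p(z) dz equals exactly this count.

Number of zeros inside |z| < 3.0: 2.


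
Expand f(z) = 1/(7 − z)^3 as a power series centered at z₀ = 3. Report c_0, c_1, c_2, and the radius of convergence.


Let w = z − z₀, so z = z₀ + w.
Then 7 − z = 7 − (z₀ + w) = (7 − z₀) − w = 4 − w.
f(z) = 1/(4 − w)^3 = (1/(4)^3) · (1 − w/(4))^{−3}.
By the binomial series (1−u)^{−3} = Σ_{n≥0} C(n+2, 2) u^n for |u|<1, with u = w/(4):
  c_n = C(n+2, 2) / (4)^(n+3).
  c_0 = 1/(4)^3 = 1/64.
  c_1 = 3/(4)^4 = 3/256.
  c_2 = 6/(4)^5 = 3/512.
The series is valid for |w/d| < 1, i.e. |z − z₀| < |d|.
Radius of convergence: R = |7 − z₀| = |4| = 4 (distance from z₀ to the singularity z = 7).

c_0 = 1/64, c_1 = 3/256, c_2 = 3/512; R = 4.


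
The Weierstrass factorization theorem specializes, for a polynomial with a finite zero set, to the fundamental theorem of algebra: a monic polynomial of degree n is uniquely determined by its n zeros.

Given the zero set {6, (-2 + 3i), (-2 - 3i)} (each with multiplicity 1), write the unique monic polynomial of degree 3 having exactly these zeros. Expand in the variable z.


The polynomial is p(z) = ∏_{α ∈ S} (z − α), where S = {6, (-2 + 3i), (-2 - 3i)}.
Expanding the product yields: p(z) = z^3 -2·z^2 -11·z -78.
Note conjugate pairs combine to real quadratics: (z − (-2+3i))(z − (-2−3i)) = z² + 4z + 13.
The resulting polynomial has degree 3 and real coefficients as required.

p(z) = z^3 -2·z^2 -11·z -78.


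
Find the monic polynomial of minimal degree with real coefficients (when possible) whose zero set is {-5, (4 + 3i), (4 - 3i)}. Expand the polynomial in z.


The polynomial is p(z) = ∏_{α ∈ S} (z − α), where S = {-5, (4 + 3i), (4 - 3i)}.
Expanding the product yields: p(z) = z^3 -3·z^2 -15·z + 125.
Note conjugate pairs combine to real quadratics: (z − (4+3i))(z − (4−3i)) = z² − 8z + 25.
The resulting polynomial has degree 3 and real coefficients as required.

p(z) = z^3 -3·z^2 -15·z + 125.
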